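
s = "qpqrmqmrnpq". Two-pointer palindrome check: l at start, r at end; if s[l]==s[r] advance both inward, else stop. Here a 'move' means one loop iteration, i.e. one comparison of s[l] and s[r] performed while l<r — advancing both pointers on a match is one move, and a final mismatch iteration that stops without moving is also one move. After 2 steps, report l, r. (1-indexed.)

l=3, r=9

l=1 r=11: 'q'=='q', l++,r--
l=2 r=10: 'p'=='p', l++,r--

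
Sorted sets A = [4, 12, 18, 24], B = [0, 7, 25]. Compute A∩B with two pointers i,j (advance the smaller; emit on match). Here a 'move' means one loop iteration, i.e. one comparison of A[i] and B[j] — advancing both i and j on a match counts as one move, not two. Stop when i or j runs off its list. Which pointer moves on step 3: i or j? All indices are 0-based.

i=0 j=0: 4>0, j++
i=0 j=1: 4<7, i++
i=1 j=1: 12>7, j++

j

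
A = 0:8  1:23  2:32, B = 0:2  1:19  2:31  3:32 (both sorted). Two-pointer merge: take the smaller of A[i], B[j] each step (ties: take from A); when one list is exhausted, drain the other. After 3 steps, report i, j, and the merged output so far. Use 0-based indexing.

i=1, j=2, merged so far=[2, 8, 19]

[i=0,j=0] A[i]=8>B[j]=2 take 2 → j++
[i=0,j=1] A[i]=8<=B[j]=19 take 8 → i++
[i=1,j=1] A[i]=23>B[j]=19 take 19 → j++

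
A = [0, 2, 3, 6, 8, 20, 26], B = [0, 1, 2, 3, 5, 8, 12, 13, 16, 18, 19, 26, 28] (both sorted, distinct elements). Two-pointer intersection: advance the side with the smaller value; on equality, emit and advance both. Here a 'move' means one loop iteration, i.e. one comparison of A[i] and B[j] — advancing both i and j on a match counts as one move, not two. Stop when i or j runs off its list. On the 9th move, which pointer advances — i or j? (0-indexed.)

j

[i=0,j=0] 0==0 emit → i++,j++
[i=1,j=1] 2>1 → j++
[i=1,j=2] 2==2 emit → i++,j++
[i=2,j=3] 3==3 emit → i++,j++
[i=3,j=4] 6>5 → j++
[i=3,j=5] 6<8 → i++
[i=4,j=5] 8==8 emit → i++,j++
[i=5,j=6] 20>12 → j++
[i=5,j=7] 20>13 → j++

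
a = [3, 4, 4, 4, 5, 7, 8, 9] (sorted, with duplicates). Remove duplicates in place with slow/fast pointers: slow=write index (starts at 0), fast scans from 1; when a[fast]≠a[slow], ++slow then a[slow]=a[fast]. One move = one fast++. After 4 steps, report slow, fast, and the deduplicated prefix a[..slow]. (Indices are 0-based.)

slow=0 fast=1: a[fast]=4≠a[slow]=3 write a[1]=4, slow++,fast++
slow=1 fast=2: a[fast]=4=a[slow] dup, fast++
slow=1 fast=3: a[fast]=4=a[slow] dup, fast++
slow=1 fast=4: a[fast]=5≠a[slow]=4 write a[2]=5, slow++,fast++

slow=2, fast=5, prefix=[3, 4, 5]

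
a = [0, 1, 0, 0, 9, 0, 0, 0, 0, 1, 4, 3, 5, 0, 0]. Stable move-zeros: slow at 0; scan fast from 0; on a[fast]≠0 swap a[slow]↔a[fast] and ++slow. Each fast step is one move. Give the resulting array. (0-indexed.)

[1, 9, 1, 4, 3, 5, 0, 0, 0, 0, 0, 0, 0, 0, 0]

(s=0,f=0) a[fast]=0 → fast++
(s=0,f=1) a[fast]=1≠0 swap→a[0]=1 → slow++,fast++
(s=1,f=2) a[fast]=0 → fast++
(s=1,f=3) a[fast]=0 → fast++
(s=1,f=4) a[fast]=9≠0 swap→a[1]=9 → slow++,fast++
(s=2,f=5) a[fast]=0 → fast++
(s=2,f=6) a[fast]=0 → fast++
(s=2,f=7) a[fast]=0 → fast++
(s=2,f=8) a[fast]=0 → fast++
(s=2,f=9) a[fast]=1≠0 swap→a[2]=1 → slow++,fast++
(s=3,f=10) a[fast]=4≠0 swap→a[3]=4 → slow++,fast++
(s=4,f=11) a[fast]=3≠0 swap→a[4]=3 → slow++,fast++
(s=5,f=12) a[fast]=5≠0 swap→a[5]=5 → slow++,fast++
(s=6,f=13) a[fast]=0 → fast++
(s=6,f=14) a[fast]=0 → fast++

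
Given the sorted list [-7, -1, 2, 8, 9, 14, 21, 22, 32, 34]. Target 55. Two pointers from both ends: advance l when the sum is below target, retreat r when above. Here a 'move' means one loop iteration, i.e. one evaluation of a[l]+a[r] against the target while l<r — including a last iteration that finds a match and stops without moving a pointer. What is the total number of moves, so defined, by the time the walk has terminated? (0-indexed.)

7 moves

[0,9] -7+34=27 <55 → l++
[1,9] -1+34=33 <55 → l++
[2,9] 2+34=36 <55 → l++
[3,9] 8+34=42 <55 → l++
[4,9] 9+34=43 <55 → l++
[5,9] 14+34=48 <55 → l++
[6,9] 21+34=55 → found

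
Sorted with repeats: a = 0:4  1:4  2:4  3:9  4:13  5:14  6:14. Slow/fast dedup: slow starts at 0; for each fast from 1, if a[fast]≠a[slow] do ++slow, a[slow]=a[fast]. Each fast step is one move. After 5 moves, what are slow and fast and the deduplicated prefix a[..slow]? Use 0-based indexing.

slow=0 fast=1: a[fast]=4=a[slow] dup, fast++
slow=0 fast=2: a[fast]=4=a[slow] dup, fast++
slow=0 fast=3: a[fast]=9≠a[slow]=4 write a[1]=9, slow++,fast++
slow=1 fast=4: a[fast]=13≠a[slow]=9 write a[2]=13, slow++,fast++
slow=2 fast=5: a[fast]=14≠a[slow]=13 write a[3]=14, slow++,fast++

slow=3, fast=6, prefix=[4, 9, 13, 14]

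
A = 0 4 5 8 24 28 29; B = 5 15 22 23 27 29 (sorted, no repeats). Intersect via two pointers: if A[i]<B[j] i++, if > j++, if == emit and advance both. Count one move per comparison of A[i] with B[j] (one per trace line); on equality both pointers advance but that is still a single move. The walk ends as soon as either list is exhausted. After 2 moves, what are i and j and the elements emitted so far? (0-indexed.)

i=0 j=0: 0<5, i++
i=1 j=0: 4<5, i++

i=2, j=0, emitted=[]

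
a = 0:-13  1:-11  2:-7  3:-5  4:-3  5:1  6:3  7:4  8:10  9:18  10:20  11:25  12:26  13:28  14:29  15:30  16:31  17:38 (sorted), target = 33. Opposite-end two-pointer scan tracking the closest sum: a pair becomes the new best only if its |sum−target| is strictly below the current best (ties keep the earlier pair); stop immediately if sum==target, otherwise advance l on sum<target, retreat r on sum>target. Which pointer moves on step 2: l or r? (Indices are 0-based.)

l

[0,17] -13+38=25 d=8 * → l++
[1,17] -11+38=27 d=6 * → l++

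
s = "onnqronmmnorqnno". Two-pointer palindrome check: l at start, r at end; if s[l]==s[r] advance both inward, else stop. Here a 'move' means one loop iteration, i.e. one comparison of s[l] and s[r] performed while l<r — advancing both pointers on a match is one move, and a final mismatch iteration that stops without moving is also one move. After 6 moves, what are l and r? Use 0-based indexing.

[0,15] 'o'=='o' → l++,r--
[1,14] 'n'=='n' → l++,r--
[2,13] 'n'=='n' → l++,r--
[3,12] 'q'=='q' → l++,r--
[4,11] 'r'=='r' → l++,r--
[5,10] 'o'=='o' → l++,r--

l=6, r=9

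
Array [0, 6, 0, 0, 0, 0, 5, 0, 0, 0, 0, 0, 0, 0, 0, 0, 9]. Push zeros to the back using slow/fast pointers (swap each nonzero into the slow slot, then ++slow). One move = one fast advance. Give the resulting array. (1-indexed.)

[6, 5, 9, 0, 0, 0, 0, 0, 0, 0, 0, 0, 0, 0, 0, 0, 0]

slow=1 fast=1: a[fast]=0, fast++
slow=1 fast=2: a[fast]=6≠0 swap→a[1]=6, slow++,fast++
slow=2 fast=3: a[fast]=0, fast++
slow=2 fast=4: a[fast]=0, fast++
slow=2 fast=5: a[fast]=0, fast++
slow=2 fast=6: a[fast]=0, fast++
slow=2 fast=7: a[fast]=5≠0 swap→a[2]=5, slow++,fast++
slow=3 fast=8: a[fast]=0, fast++
slow=3 fast=9: a[fast]=0, fast++
slow=3 fast=10: a[fast]=0, fast++
slow=3 fast=11: a[fast]=0, fast++
slow=3 fast=12: a[fast]=0, fast++
slow=3 fast=13: a[fast]=0, fast++
slow=3 fast=14: a[fast]=0, fast++
slow=3 fast=15: a[fast]=0, fast++
slow=3 fast=16: a[fast]=0, fast++
slow=3 fast=17: a[fast]=9≠0 swap→a[3]=9, slow++,fast++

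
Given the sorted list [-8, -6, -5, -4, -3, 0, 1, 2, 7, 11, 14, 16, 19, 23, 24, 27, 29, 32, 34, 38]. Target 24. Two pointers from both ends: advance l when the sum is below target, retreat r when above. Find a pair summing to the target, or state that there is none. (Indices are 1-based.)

(-8, 32)

l=1 r=20: -8+38=30 >24, r--
l=1 r=19: -8+34=26 >24, r--
l=1 r=18: -8+32=24, found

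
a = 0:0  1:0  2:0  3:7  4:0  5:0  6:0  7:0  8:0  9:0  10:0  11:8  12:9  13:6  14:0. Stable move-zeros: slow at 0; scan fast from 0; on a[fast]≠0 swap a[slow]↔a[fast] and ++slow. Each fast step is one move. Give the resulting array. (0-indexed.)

[7, 8, 9, 6, 0, 0, 0, 0, 0, 0, 0, 0, 0, 0, 0]

(s=0,f=0) a[fast]=0 → fast++
(s=0,f=1) a[fast]=0 → fast++
(s=0,f=2) a[fast]=0 → fast++
(s=0,f=3) a[fast]=7≠0 swap→a[0]=7 → slow++,fast++
(s=1,f=4) a[fast]=0 → fast++
(s=1,f=5) a[fast]=0 → fast++
(s=1,f=6) a[fast]=0 → fast++
(s=1,f=7) a[fast]=0 → fast++
(s=1,f=8) a[fast]=0 → fast++
(s=1,f=9) a[fast]=0 → fast++
(s=1,f=10) a[fast]=0 → fast++
(s=1,f=11) a[fast]=8≠0 swap→a[1]=8 → slow++,fast++
(s=2,f=12) a[fast]=9≠0 swap→a[2]=9 → slow++,fast++
(s=3,f=13) a[fast]=6≠0 swap→a[3]=6 → slow++,fast++
(s=4,f=14) a[fast]=0 → fast++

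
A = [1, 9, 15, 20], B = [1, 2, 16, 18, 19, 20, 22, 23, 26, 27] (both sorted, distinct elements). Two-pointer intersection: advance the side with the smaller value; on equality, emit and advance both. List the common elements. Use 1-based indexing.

i=1 j=1: 1==1 emit, i++,j++
i=2 j=2: 9>2, j++
i=2 j=3: 9<16, i++
i=3 j=3: 15<16, i++
i=4 j=3: 20>16, j++
i=4 j=4: 20>18, j++
i=4 j=5: 20>19, j++
i=4 j=6: 20==20 emit, i++,j++

intersection = [1, 20]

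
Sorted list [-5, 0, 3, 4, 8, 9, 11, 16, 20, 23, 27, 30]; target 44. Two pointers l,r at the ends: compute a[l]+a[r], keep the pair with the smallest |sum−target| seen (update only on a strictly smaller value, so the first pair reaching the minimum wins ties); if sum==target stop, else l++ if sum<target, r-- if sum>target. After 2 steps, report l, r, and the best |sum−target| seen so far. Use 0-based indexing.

[0,11] -5+30=25 d=19 * → l++
[1,11] 0+30=30 d=14 * → l++

l=2, r=11, best |Δ|=14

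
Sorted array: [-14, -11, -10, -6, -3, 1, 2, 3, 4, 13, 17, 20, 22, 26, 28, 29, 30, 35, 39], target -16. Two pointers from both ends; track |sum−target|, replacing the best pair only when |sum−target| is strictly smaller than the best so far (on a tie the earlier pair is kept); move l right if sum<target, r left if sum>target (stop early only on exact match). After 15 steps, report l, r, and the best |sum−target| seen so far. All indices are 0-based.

l=1, r=4, best |Δ|=1

l=0 r=18: -14+39=25 d=41 *, r--
l=0 r=17: -14+35=21 d=37 *, r--
l=0 r=16: -14+30=16 d=32 *, r--
l=0 r=15: -14+29=15 d=31 *, r--
l=0 r=14: -14+28=14 d=30 *, r--
l=0 r=13: -14+26=12 d=28 *, r--
l=0 r=12: -14+22=8 d=24 *, r--
l=0 r=11: -14+20=6 d=22 *, r--
l=0 r=10: -14+17=3 d=19 *, r--
l=0 r=9: -14+13=-1 d=15 *, r--
l=0 r=8: -14+4=-10 d=6 *, r--
l=0 r=7: -14+3=-11 d=5 *, r--
l=0 r=6: -14+2=-12 d=4 *, r--
l=0 r=5: -14+1=-13 d=3 *, r--
l=0 r=4: -14+-3=-17 d=1 *, l++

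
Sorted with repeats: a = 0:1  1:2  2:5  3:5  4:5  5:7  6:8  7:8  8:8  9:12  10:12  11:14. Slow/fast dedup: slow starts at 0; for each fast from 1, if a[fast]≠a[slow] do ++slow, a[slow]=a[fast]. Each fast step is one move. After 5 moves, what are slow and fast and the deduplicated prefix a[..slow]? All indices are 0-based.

slow=3, fast=6, prefix=[1, 2, 5, 7]

(s=0,f=1) a[fast]=2≠a[slow]=1 write a[1]=2 → slow++,fast++
(s=1,f=2) a[fast]=5≠a[slow]=2 write a[2]=5 → slow++,fast++
(s=2,f=3) a[fast]=5=a[slow] dup → fast++
(s=2,f=4) a[fast]=5=a[slow] dup → fast++
(s=2,f=5) a[fast]=7≠a[slow]=5 write a[3]=7 → slow++,fast++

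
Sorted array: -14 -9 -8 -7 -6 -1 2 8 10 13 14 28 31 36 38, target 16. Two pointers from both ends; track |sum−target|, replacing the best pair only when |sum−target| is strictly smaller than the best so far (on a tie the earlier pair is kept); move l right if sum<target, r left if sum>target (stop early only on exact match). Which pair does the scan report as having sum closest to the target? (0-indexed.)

pair (2, 14) with sum 16 (|Δ|=0)

[0,14] -14+38=24 d=8 * → r--
[0,13] -14+36=22 d=6 * → r--
[0,12] -14+31=17 d=1 * → r--
[0,11] -14+28=14 d=2 → l++
[1,11] -9+28=19 d=3 → r--
[1,10] -9+14=5 d=11 → l++
[2,10] -8+14=6 d=10 → l++
[3,10] -7+14=7 d=9 → l++
[4,10] -6+14=8 d=8 → l++
[5,10] -1+14=13 d=3 → l++
[6,10] 2+14=16 d=0 * → stop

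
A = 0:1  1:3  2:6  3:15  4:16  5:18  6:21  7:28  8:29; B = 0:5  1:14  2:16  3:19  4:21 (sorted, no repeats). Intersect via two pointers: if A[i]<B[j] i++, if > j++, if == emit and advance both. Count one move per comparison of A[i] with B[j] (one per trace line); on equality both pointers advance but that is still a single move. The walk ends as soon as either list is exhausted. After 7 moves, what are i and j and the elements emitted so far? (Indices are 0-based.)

i=0 j=0: 1<5, i++
i=1 j=0: 3<5, i++
i=2 j=0: 6>5, j++
i=2 j=1: 6<14, i++
i=3 j=1: 15>14, j++
i=3 j=2: 15<16, i++
i=4 j=2: 16==16 emit, i++,j++

i=5, j=3, emitted=[16]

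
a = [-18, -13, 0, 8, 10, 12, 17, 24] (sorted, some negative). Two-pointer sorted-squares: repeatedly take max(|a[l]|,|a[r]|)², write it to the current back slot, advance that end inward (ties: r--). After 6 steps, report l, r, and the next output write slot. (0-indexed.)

l=2, r=3, next write slot=1

l=0 r=7: |-18|<=|24| out[7]=576, r--
l=0 r=6: |-18|>|17| out[6]=324, l++
l=1 r=6: |-13|<=|17| out[5]=289, r--
l=1 r=5: |-13|>|12| out[4]=169, l++
l=2 r=5: |0|<=|12| out[3]=144, r--
l=2 r=4: |0|<=|10| out[2]=100, r--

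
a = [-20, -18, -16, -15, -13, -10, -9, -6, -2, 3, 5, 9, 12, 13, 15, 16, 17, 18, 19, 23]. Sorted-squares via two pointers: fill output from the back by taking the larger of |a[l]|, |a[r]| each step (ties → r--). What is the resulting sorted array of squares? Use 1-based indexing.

[4, 9, 25, 36, 81, 81, 100, 144, 169, 169, 225, 225, 256, 256, 289, 324, 324, 361, 400, 529]

[1,20] |-20|<=|23| out[20]=529 → r--
[1,19] |-20|>|19| out[19]=400 → l++
[2,19] |-18|<=|19| out[18]=361 → r--
[2,18] |-18|<=|18| out[17]=324 → r--
[2,17] |-18|>|17| out[16]=324 → l++
[3,17] |-16|<=|17| out[15]=289 → r--
[3,16] |-16|<=|16| out[14]=256 → r--
[3,15] |-16|>|15| out[13]=256 → l++
[4,15] |-15|<=|15| out[12]=225 → r--
[4,14] |-15|>|13| out[11]=225 → l++
[5,14] |-13|<=|13| out[10]=169 → r--
[5,13] |-13|>|12| out[9]=169 → l++
[6,13] |-10|<=|12| out[8]=144 → r--
[6,12] |-10|>|9| out[7]=100 → l++
[7,12] |-9|<=|9| out[6]=81 → r--
[7,11] |-9|>|5| out[5]=81 → l++
[8,11] |-6|>|5| out[4]=36 → l++
[9,11] |-2|<=|5| out[3]=25 → r--
[9,10] |-2|<=|3| out[2]=9 → r--
[9,9] |-2|<=|-2| out[1]=4 → r--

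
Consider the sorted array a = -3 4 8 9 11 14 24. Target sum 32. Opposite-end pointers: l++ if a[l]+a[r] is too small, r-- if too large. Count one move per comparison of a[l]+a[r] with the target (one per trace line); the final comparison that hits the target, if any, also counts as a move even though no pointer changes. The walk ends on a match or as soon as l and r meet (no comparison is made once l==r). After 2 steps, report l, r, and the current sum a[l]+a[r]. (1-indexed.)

l=3, r=7, sum=32

l=1 r=7: -3+24=21 <32, l++
l=2 r=7: 4+24=28 <32, l++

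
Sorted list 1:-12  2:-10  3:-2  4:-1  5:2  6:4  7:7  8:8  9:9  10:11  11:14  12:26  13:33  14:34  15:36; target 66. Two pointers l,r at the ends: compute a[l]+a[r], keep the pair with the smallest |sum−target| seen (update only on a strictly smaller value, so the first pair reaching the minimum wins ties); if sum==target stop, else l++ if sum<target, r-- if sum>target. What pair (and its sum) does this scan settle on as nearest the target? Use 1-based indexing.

pair (33, 34) with sum 67 (|Δ|=1)

[1,15] -12+36=24 d=42 * → l++
[2,15] -10+36=26 d=40 * → l++
[3,15] -2+36=34 d=32 * → l++
[4,15] -1+36=35 d=31 * → l++
[5,15] 2+36=38 d=28 * → l++
[6,15] 4+36=40 d=26 * → l++
[7,15] 7+36=43 d=23 * → l++
[8,15] 8+36=44 d=22 * → l++
[9,15] 9+36=45 d=21 * → l++
[10,15] 11+36=47 d=19 * → l++
[11,15] 14+36=50 d=16 * → l++
[12,15] 26+36=62 d=4 * → l++
[13,15] 33+36=69 d=3 * → r--
[13,14] 33+34=67 d=1 * → r--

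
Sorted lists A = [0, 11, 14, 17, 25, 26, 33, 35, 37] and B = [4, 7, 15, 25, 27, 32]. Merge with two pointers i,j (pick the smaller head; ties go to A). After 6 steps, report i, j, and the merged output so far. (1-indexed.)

i=4, j=4, merged so far=[0, 4, 7, 11, 14, 15]

i=1 j=1: A[i]=0<=B[j]=4 take 0, i++
i=2 j=1: A[i]=11>B[j]=4 take 4, j++
i=2 j=2: A[i]=11>B[j]=7 take 7, j++
i=2 j=3: A[i]=11<=B[j]=15 take 11, i++
i=3 j=3: A[i]=14<=B[j]=15 take 14, i++
i=4 j=3: A[i]=17>B[j]=15 take 15, j++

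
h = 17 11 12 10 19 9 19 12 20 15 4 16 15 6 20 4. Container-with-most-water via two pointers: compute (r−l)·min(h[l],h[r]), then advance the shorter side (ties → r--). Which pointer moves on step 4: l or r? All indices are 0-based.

[0,15] min(17,4)*15=60 best=60 * → r--
[0,14] min(17,20)*14=238 best=238 * → l++
[1,14] min(11,20)*13=143 best=238 → l++
[2,14] min(12,20)*12=144 best=238 → l++

l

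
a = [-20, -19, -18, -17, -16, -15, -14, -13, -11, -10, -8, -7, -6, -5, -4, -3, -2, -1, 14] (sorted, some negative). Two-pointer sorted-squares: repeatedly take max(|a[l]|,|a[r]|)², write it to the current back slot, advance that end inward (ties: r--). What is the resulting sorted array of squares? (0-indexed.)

[0,18] |-20|>|14| out[18]=400 → l++
[1,18] |-19|>|14| out[17]=361 → l++
[2,18] |-18|>|14| out[16]=324 → l++
[3,18] |-17|>|14| out[15]=289 → l++
[4,18] |-16|>|14| out[14]=256 → l++
[5,18] |-15|>|14| out[13]=225 → l++
[6,18] |-14|<=|14| out[12]=196 → r--
[6,17] |-14|>|-1| out[11]=196 → l++
[7,17] |-13|>|-1| out[10]=169 → l++
[8,17] |-11|>|-1| out[9]=121 → l++
[9,17] |-10|>|-1| out[8]=100 → l++
[10,17] |-8|>|-1| out[7]=64 → l++
[11,17] |-7|>|-1| out[6]=49 → l++
[12,17] |-6|>|-1| out[5]=36 → l++
[13,17] |-5|>|-1| out[4]=25 → l++
[14,17] |-4|>|-1| out[3]=16 → l++
[15,17] |-3|>|-1| out[2]=9 → l++
[16,17] |-2|>|-1| out[1]=4 → l++
[17,17] |-1|<=|-1| out[0]=1 → r--

[1, 4, 9, 16, 25, 36, 49, 64, 100, 121, 169, 196, 196, 225, 256, 289, 324, 361, 400]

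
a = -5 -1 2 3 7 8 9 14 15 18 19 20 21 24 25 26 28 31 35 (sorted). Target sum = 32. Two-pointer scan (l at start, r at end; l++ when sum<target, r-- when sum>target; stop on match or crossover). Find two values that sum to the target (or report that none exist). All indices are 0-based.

l=0 r=18: -5+35=30 <32, l++
l=1 r=18: -1+35=34 >32, r--
l=1 r=17: -1+31=30 <32, l++
l=2 r=17: 2+31=33 >32, r--
l=2 r=16: 2+28=30 <32, l++
l=3 r=16: 3+28=31 <32, l++
l=4 r=16: 7+28=35 >32, r--
l=4 r=15: 7+26=33 >32, r--
l=4 r=14: 7+25=32, found

(7, 25)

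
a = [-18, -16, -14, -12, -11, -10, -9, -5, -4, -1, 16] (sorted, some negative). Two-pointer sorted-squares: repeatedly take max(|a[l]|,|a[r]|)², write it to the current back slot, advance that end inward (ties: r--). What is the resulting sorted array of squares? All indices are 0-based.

[0,10] |-18|>|16| out[10]=324 → l++
[1,10] |-16|<=|16| out[9]=256 → r--
[1,9] |-16|>|-1| out[8]=256 → l++
[2,9] |-14|>|-1| out[7]=196 → l++
[3,9] |-12|>|-1| out[6]=144 → l++
[4,9] |-11|>|-1| out[5]=121 → l++
[5,9] |-10|>|-1| out[4]=100 → l++
[6,9] |-9|>|-1| out[3]=81 → l++
[7,9] |-5|>|-1| out[2]=25 → l++
[8,9] |-4|>|-1| out[1]=16 → l++
[9,9] |-1|<=|-1| out[0]=1 → r--

[1, 16, 25, 81, 100, 121, 144, 196, 256, 256, 324]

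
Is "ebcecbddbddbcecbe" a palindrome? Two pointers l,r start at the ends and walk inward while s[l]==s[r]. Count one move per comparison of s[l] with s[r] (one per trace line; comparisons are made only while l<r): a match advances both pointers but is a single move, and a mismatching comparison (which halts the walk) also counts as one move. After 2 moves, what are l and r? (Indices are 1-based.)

l=3, r=15

[1,17] 'e'=='e' → l++,r--
[2,16] 'b'=='b' → l++,r--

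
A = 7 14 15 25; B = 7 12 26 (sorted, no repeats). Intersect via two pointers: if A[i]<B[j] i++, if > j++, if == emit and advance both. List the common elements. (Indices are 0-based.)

[i=0,j=0] 7==7 emit → i++,j++
[i=1,j=1] 14>12 → j++
[i=1,j=2] 14<26 → i++
[i=2,j=2] 15<26 → i++
[i=3,j=2] 25<26 → i++

intersection = [7]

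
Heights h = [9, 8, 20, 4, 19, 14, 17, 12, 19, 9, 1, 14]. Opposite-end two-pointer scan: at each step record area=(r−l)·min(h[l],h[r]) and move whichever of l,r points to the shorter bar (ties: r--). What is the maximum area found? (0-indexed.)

max area = 126

[0,11] min(9,14)*11=99 best=99 * → l++
[1,11] min(8,14)*10=80 best=99 → l++
[2,11] min(20,14)*9=126 best=126 * → r--
[2,10] min(20,1)*8=8 best=126 → r--
[2,9] min(20,9)*7=63 best=126 → r--
[2,8] min(20,19)*6=114 best=126 → r--
[2,7] min(20,12)*5=60 best=126 → r--
[2,6] min(20,17)*4=68 best=126 → r--
[2,5] min(20,14)*3=42 best=126 → r--
[2,4] min(20,19)*2=38 best=126 → r--
[2,3] min(20,4)*1=4 best=126 → r--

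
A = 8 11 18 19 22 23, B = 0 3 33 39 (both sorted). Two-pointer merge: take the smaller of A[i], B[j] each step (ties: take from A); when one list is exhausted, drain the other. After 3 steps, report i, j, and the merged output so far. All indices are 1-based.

i=1 j=1: A[i]=8>B[j]=0 take 0, j++
i=1 j=2: A[i]=8>B[j]=3 take 3, j++
i=1 j=3: A[i]=8<=B[j]=33 take 8, i++

i=2, j=3, merged so far=[0, 3, 8]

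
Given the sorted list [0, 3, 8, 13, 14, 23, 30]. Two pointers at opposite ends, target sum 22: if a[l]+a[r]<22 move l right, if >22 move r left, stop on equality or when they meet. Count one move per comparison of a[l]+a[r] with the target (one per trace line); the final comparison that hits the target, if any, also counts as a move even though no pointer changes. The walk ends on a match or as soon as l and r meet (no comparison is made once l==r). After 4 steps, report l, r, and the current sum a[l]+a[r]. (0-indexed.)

[0,6] 0+30=30 >22 → r--
[0,5] 0+23=23 >22 → r--
[0,4] 0+14=14 <22 → l++
[1,4] 3+14=17 <22 → l++

l=2, r=4, sum=22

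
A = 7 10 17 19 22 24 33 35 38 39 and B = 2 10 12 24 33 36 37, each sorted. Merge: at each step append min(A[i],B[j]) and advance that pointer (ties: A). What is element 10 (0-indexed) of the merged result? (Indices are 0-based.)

merged[10] = 33

[i=0,j=0] A[i]=7>B[j]=2 take 2 → j++
[i=0,j=1] A[i]=7<=B[j]=10 take 7 → i++
[i=1,j=1] A[i]=10<=B[j]=10 take 10 → i++
[i=2,j=1] A[i]=17>B[j]=10 take 10 → j++
[i=2,j=2] A[i]=17>B[j]=12 take 12 → j++
[i=2,j=3] A[i]=17<=B[j]=24 take 17 → i++
[i=3,j=3] A[i]=19<=B[j]=24 take 19 → i++
[i=4,j=3] A[i]=22<=B[j]=24 take 22 → i++
[i=5,j=3] A[i]=24<=B[j]=24 take 24 → i++
[i=6,j=3] A[i]=33>B[j]=24 take 24 → j++
[i=6,j=4] A[i]=33<=B[j]=33 take 33 → i++
[i=7,j=4] A[i]=35>B[j]=33 take 33 → j++
[i=7,j=5] A[i]=35<=B[j]=36 take 35 → i++
[i=8,j=5] A[i]=38>B[j]=36 take 36 → j++
[i=8,j=6] A[i]=38>B[j]=37 take 37 → j++
[i=8,j=7] B done, take A[i]=38 → i++
[i=9,j=7] B done, take A[i]=39 → i++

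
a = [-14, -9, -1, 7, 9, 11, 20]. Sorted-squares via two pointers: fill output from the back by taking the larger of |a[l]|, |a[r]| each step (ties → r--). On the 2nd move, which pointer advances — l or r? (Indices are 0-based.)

l

[0,6] |-14|<=|20| out[6]=400 → r--
[0,5] |-14|>|11| out[5]=196 → l++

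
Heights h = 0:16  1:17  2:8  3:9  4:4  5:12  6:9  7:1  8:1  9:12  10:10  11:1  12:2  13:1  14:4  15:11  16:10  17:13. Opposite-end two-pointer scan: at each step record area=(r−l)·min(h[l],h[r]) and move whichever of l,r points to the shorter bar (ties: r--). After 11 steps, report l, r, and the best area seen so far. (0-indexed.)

l=0, r=6, best area=221

l=0 r=17: min(16,13)*17=221 best=221 *, r--
l=0 r=16: min(16,10)*16=160 best=221, r--
l=0 r=15: min(16,11)*15=165 best=221, r--
l=0 r=14: min(16,4)*14=56 best=221, r--
l=0 r=13: min(16,1)*13=13 best=221, r--
l=0 r=12: min(16,2)*12=24 best=221, r--
l=0 r=11: min(16,1)*11=11 best=221, r--
l=0 r=10: min(16,10)*10=100 best=221, r--
l=0 r=9: min(16,12)*9=108 best=221, r--
l=0 r=8: min(16,1)*8=8 best=221, r--
l=0 r=7: min(16,1)*7=7 best=221, r--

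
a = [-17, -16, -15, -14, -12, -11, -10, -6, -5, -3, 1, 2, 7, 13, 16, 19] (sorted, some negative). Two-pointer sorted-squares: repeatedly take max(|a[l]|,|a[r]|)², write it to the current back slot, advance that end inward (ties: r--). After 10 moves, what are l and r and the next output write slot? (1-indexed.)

l=8, r=13, next write slot=6

l=1 r=16: |-17|<=|19| out[16]=361, r--
l=1 r=15: |-17|>|16| out[15]=289, l++
l=2 r=15: |-16|<=|16| out[14]=256, r--
l=2 r=14: |-16|>|13| out[13]=256, l++
l=3 r=14: |-15|>|13| out[12]=225, l++
l=4 r=14: |-14|>|13| out[11]=196, l++
l=5 r=14: |-12|<=|13| out[10]=169, r--
l=5 r=13: |-12|>|7| out[9]=144, l++
l=6 r=13: |-11|>|7| out[8]=121, l++
l=7 r=13: |-10|>|7| out[7]=100, l++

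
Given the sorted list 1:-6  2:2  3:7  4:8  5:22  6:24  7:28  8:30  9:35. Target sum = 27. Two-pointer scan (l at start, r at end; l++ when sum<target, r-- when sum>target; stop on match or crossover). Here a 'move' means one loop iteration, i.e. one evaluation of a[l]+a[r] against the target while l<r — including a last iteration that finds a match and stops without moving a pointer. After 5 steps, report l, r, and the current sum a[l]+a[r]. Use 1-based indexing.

l=3, r=6, sum=31

[1,9] -6+35=29 >27 → r--
[1,8] -6+30=24 <27 → l++
[2,8] 2+30=32 >27 → r--
[2,7] 2+28=30 >27 → r--
[2,6] 2+24=26 <27 → l++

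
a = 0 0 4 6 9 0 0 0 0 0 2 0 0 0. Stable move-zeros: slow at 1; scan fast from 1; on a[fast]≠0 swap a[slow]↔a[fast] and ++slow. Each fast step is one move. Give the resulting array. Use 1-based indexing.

slow=1 fast=1: a[fast]=0, fast++
slow=1 fast=2: a[fast]=0, fast++
slow=1 fast=3: a[fast]=4≠0 swap→a[1]=4, slow++,fast++
slow=2 fast=4: a[fast]=6≠0 swap→a[2]=6, slow++,fast++
slow=3 fast=5: a[fast]=9≠0 swap→a[3]=9, slow++,fast++
slow=4 fast=6: a[fast]=0, fast++
slow=4 fast=7: a[fast]=0, fast++
slow=4 fast=8: a[fast]=0, fast++
slow=4 fast=9: a[fast]=0, fast++
slow=4 fast=10: a[fast]=0, fast++
slow=4 fast=11: a[fast]=2≠0 swap→a[4]=2, slow++,fast++
slow=5 fast=12: a[fast]=0, fast++
slow=5 fast=13: a[fast]=0, fast++
slow=5 fast=14: a[fast]=0, fast++

[4, 6, 9, 2, 0, 0, 0, 0, 0, 0, 0, 0, 0, 0]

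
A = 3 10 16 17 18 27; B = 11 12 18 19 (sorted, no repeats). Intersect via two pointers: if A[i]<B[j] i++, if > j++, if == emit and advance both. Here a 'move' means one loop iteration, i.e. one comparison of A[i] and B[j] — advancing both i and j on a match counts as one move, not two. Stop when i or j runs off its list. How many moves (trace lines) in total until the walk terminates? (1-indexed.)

i=1 j=1: 3<11, i++
i=2 j=1: 10<11, i++
i=3 j=1: 16>11, j++
i=3 j=2: 16>12, j++
i=3 j=3: 16<18, i++
i=4 j=3: 17<18, i++
i=5 j=3: 18==18 emit, i++,j++
i=6 j=4: 27>19, j++

8 moves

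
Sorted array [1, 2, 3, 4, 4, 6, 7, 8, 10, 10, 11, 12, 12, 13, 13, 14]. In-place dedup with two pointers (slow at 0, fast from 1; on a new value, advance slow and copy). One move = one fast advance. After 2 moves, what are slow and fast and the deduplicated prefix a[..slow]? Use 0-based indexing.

slow=0 fast=1: a[fast]=2≠a[slow]=1 write a[1]=2, slow++,fast++
slow=1 fast=2: a[fast]=3≠a[slow]=2 write a[2]=3, slow++,fast++

slow=2, fast=3, prefix=[1, 2, 3]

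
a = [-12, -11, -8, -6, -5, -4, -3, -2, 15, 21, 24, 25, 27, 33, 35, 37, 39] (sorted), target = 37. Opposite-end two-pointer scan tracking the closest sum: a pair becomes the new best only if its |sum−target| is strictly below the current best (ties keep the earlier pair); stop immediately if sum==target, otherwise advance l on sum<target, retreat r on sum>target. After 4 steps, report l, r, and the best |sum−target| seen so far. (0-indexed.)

l=4, r=16, best |Δ|=4

[0,16] -12+39=27 d=10 * → l++
[1,16] -11+39=28 d=9 * → l++
[2,16] -8+39=31 d=6 * → l++
[3,16] -6+39=33 d=4 * → l++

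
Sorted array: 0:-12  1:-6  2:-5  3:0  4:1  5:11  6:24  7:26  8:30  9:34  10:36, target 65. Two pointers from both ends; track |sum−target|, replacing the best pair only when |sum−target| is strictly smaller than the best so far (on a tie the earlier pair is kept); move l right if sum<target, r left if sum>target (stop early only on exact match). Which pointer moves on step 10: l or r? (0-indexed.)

l

[0,10] -12+36=24 d=41 * → l++
[1,10] -6+36=30 d=35 * → l++
[2,10] -5+36=31 d=34 * → l++
[3,10] 0+36=36 d=29 * → l++
[4,10] 1+36=37 d=28 * → l++
[5,10] 11+36=47 d=18 * → l++
[6,10] 24+36=60 d=5 * → l++
[7,10] 26+36=62 d=3 * → l++
[8,10] 30+36=66 d=1 * → r--
[8,9] 30+34=64 d=1 → l++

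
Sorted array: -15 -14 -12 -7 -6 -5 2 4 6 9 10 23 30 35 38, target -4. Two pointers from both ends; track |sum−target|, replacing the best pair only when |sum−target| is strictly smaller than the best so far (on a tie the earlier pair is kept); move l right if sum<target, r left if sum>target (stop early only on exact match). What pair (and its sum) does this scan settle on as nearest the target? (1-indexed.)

pair (-14, 10) with sum -4 (|Δ|=0)

l=1 r=15: -15+38=23 d=27 *, r--
l=1 r=14: -15+35=20 d=24 *, r--
l=1 r=13: -15+30=15 d=19 *, r--
l=1 r=12: -15+23=8 d=12 *, r--
l=1 r=11: -15+10=-5 d=1 *, l++
l=2 r=11: -14+10=-4 d=0 *, stop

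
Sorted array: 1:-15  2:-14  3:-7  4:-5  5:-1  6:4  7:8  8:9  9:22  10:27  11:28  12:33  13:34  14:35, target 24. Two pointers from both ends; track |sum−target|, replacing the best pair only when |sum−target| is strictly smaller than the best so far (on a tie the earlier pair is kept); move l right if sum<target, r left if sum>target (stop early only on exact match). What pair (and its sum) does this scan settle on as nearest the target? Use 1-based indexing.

pair (-5, 28) with sum 23 (|Δ|=1)

[1,14] -15+35=20 d=4 * → l++
[2,14] -14+35=21 d=3 * → l++
[3,14] -7+35=28 d=4 → r--
[3,13] -7+34=27 d=3 → r--
[3,12] -7+33=26 d=2 * → r--
[3,11] -7+28=21 d=3 → l++
[4,11] -5+28=23 d=1 * → l++
[5,11] -1+28=27 d=3 → r--
[5,10] -1+27=26 d=2 → r--
[5,9] -1+22=21 d=3 → l++
[6,9] 4+22=26 d=2 → r--
[6,8] 4+9=13 d=11 → l++
[7,8] 8+9=17 d=7 → l++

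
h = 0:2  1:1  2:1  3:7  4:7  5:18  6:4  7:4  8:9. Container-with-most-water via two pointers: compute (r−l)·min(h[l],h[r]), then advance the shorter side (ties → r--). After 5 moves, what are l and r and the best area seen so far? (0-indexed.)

[0,8] min(2,9)*8=16 best=16 * → l++
[1,8] min(1,9)*7=7 best=16 → l++
[2,8] min(1,9)*6=6 best=16 → l++
[3,8] min(7,9)*5=35 best=35 * → l++
[4,8] min(7,9)*4=28 best=35 → l++

l=5, r=8, best area=35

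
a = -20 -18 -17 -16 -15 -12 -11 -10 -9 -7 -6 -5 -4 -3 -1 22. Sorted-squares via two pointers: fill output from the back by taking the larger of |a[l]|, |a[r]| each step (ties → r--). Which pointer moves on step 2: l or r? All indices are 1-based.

[1,16] |-20|<=|22| out[16]=484 → r--
[1,15] |-20|>|-1| out[15]=400 → l++

l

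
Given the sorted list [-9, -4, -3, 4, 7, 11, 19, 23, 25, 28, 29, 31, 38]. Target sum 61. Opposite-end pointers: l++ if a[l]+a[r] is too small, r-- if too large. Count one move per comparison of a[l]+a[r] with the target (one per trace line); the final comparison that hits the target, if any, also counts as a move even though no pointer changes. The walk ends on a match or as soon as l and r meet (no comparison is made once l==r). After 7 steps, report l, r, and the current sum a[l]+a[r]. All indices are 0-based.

l=7, r=12, sum=61

l=0 r=12: -9+38=29 <61, l++
l=1 r=12: -4+38=34 <61, l++
l=2 r=12: -3+38=35 <61, l++
l=3 r=12: 4+38=42 <61, l++
l=4 r=12: 7+38=45 <61, l++
l=5 r=12: 11+38=49 <61, l++
l=6 r=12: 19+38=57 <61, l++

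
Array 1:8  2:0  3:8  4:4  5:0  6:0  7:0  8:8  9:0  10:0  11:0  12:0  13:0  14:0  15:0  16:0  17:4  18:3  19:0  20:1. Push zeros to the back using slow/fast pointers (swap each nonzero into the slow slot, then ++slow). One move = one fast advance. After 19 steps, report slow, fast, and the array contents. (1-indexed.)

(s=1,f=1) a[fast]=8≠0 swap→a[1]=8 → slow++,fast++
(s=2,f=2) a[fast]=0 → fast++
(s=2,f=3) a[fast]=8≠0 swap→a[2]=8 → slow++,fast++
(s=3,f=4) a[fast]=4≠0 swap→a[3]=4 → slow++,fast++
(s=4,f=5) a[fast]=0 → fast++
(s=4,f=6) a[fast]=0 → fast++
(s=4,f=7) a[fast]=0 → fast++
(s=4,f=8) a[fast]=8≠0 swap→a[4]=8 → slow++,fast++
(s=5,f=9) a[fast]=0 → fast++
(s=5,f=10) a[fast]=0 → fast++
(s=5,f=11) a[fast]=0 → fast++
(s=5,f=12) a[fast]=0 → fast++
(s=5,f=13) a[fast]=0 → fast++
(s=5,f=14) a[fast]=0 → fast++
(s=5,f=15) a[fast]=0 → fast++
(s=5,f=16) a[fast]=0 → fast++
(s=5,f=17) a[fast]=4≠0 swap→a[5]=4 → slow++,fast++
(s=6,f=18) a[fast]=3≠0 swap→a[6]=3 → slow++,fast++
(s=7,f=19) a[fast]=0 → fast++

slow=7, fast=20, a=[8, 8, 4, 8, 4, 3, 0, 0, 0, 0, 0, 0, 0, 0, 0, 0, 0, 0, 0, 1]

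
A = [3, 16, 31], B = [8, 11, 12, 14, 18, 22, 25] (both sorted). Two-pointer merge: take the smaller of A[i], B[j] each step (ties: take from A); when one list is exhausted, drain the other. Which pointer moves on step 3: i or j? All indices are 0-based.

[i=0,j=0] A[i]=3<=B[j]=8 take 3 → i++
[i=1,j=0] A[i]=16>B[j]=8 take 8 → j++
[i=1,j=1] A[i]=16>B[j]=11 take 11 → j++

j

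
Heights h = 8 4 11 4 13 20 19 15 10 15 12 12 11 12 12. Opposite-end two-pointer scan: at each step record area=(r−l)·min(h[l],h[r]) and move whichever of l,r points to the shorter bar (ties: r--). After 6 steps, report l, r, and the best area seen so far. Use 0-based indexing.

l=4, r=12, best area=132

[0,14] min(8,12)*14=112 best=112 * → l++
[1,14] min(4,12)*13=52 best=112 → l++
[2,14] min(11,12)*12=132 best=132 * → l++
[3,14] min(4,12)*11=44 best=132 → l++
[4,14] min(13,12)*10=120 best=132 → r--
[4,13] min(13,12)*9=108 best=132 → r--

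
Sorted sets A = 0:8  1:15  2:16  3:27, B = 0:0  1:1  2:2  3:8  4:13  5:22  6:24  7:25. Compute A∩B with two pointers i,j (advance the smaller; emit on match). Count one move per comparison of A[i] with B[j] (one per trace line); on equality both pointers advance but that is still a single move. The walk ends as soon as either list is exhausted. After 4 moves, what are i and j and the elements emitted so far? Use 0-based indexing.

[i=0,j=0] 8>0 → j++
[i=0,j=1] 8>1 → j++
[i=0,j=2] 8>2 → j++
[i=0,j=3] 8==8 emit → i++,j++

i=1, j=4, emitted=[8]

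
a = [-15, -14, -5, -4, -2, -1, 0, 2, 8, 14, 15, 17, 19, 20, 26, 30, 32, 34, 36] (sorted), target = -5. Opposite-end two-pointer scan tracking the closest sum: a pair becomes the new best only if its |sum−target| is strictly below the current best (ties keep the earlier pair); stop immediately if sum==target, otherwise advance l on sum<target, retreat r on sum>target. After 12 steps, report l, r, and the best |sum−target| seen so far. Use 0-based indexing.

l=2, r=8, best |Δ|=1

[0,18] -15+36=21 d=26 * → r--
[0,17] -15+34=19 d=24 * → r--
[0,16] -15+32=17 d=22 * → r--
[0,15] -15+30=15 d=20 * → r--
[0,14] -15+26=11 d=16 * → r--
[0,13] -15+20=5 d=10 * → r--
[0,12] -15+19=4 d=9 * → r--
[0,11] -15+17=2 d=7 * → r--
[0,10] -15+15=0 d=5 * → r--
[0,9] -15+14=-1 d=4 * → r--
[0,8] -15+8=-7 d=2 * → l++
[1,8] -14+8=-6 d=1 * → l++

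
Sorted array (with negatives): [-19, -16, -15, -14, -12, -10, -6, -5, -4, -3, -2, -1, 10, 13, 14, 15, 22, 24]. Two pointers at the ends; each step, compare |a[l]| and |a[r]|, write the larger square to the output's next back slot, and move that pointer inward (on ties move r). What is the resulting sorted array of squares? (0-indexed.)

l=0 r=17: |-19|<=|24| out[17]=576, r--
l=0 r=16: |-19|<=|22| out[16]=484, r--
l=0 r=15: |-19|>|15| out[15]=361, l++
l=1 r=15: |-16|>|15| out[14]=256, l++
l=2 r=15: |-15|<=|15| out[13]=225, r--
l=2 r=14: |-15|>|14| out[12]=225, l++
l=3 r=14: |-14|<=|14| out[11]=196, r--
l=3 r=13: |-14|>|13| out[10]=196, l++
l=4 r=13: |-12|<=|13| out[9]=169, r--
l=4 r=12: |-12|>|10| out[8]=144, l++
l=5 r=12: |-10|<=|10| out[7]=100, r--
l=5 r=11: |-10|>|-1| out[6]=100, l++
l=6 r=11: |-6|>|-1| out[5]=36, l++
l=7 r=11: |-5|>|-1| out[4]=25, l++
l=8 r=11: |-4|>|-1| out[3]=16, l++
l=9 r=11: |-3|>|-1| out[2]=9, l++
l=10 r=11: |-2|>|-1| out[1]=4, l++
l=11 r=11: |-1|<=|-1| out[0]=1, r--

[1, 4, 9, 16, 25, 36, 100, 100, 144, 169, 196, 196, 225, 225, 256, 361, 484, 576]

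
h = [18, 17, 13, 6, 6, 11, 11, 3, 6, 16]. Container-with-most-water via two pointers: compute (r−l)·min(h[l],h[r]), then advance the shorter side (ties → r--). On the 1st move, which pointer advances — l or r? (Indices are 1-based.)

[1,10] min(18,16)*9=144 best=144 * → r--

r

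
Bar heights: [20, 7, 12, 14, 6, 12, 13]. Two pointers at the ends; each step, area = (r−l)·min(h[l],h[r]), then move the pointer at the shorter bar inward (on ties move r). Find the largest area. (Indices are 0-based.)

max area = 78

l=0 r=6: min(20,13)*6=78 best=78 *, r--
l=0 r=5: min(20,12)*5=60 best=78, r--
l=0 r=4: min(20,6)*4=24 best=78, r--
l=0 r=3: min(20,14)*3=42 best=78, r--
l=0 r=2: min(20,12)*2=24 best=78, r--
l=0 r=1: min(20,7)*1=7 best=78, r--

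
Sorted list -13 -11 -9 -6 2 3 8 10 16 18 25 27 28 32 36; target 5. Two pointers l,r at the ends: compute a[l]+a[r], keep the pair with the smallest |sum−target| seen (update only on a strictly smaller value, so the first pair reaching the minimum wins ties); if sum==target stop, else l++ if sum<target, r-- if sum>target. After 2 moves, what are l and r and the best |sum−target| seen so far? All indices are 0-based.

[0,14] -13+36=23 d=18 * → r--
[0,13] -13+32=19 d=14 * → r--

l=0, r=12, best |Δ|=14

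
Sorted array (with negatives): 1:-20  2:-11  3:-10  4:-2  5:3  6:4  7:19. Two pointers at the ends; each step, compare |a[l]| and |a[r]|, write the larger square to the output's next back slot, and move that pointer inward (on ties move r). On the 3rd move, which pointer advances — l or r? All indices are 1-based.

l=1 r=7: |-20|>|19| out[7]=400, l++
l=2 r=7: |-11|<=|19| out[6]=361, r--
l=2 r=6: |-11|>|4| out[5]=121, l++

l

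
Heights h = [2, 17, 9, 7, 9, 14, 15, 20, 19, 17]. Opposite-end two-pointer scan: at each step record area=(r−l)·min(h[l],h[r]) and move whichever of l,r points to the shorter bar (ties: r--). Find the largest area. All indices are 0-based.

l=0 r=9: min(2,17)*9=18 best=18 *, l++
l=1 r=9: min(17,17)*8=136 best=136 *, r--
l=1 r=8: min(17,19)*7=119 best=136, l++
l=2 r=8: min(9,19)*6=54 best=136, l++
l=3 r=8: min(7,19)*5=35 best=136, l++
l=4 r=8: min(9,19)*4=36 best=136, l++
l=5 r=8: min(14,19)*3=42 best=136, l++
l=6 r=8: min(15,19)*2=30 best=136, l++
l=7 r=8: min(20,19)*1=19 best=136, r--

max area = 136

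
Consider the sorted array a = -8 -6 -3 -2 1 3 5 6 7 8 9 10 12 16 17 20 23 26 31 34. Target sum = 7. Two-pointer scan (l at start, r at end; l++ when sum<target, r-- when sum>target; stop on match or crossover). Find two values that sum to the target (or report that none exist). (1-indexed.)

(-3, 10)

[1,20] -8+34=26 >7 → r--
[1,19] -8+31=23 >7 → r--
[1,18] -8+26=18 >7 → r--
[1,17] -8+23=15 >7 → r--
[1,16] -8+20=12 >7 → r--
[1,15] -8+17=9 >7 → r--
[1,14] -8+16=8 >7 → r--
[1,13] -8+12=4 <7 → l++
[2,13] -6+12=6 <7 → l++
[3,13] -3+12=9 >7 → r--
[3,12] -3+10=7 → found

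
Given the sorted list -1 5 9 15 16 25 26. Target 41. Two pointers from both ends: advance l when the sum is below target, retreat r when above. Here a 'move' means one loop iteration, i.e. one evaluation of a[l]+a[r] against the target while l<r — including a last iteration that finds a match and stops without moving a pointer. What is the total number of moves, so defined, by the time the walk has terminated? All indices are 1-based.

[1,7] -1+26=25 <41 → l++
[2,7] 5+26=31 <41 → l++
[3,7] 9+26=35 <41 → l++
[4,7] 15+26=41 → found

4 moves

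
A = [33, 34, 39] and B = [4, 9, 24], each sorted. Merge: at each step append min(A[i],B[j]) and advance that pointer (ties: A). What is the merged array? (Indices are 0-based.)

[i=0,j=0] A[i]=33>B[j]=4 take 4 → j++
[i=0,j=1] A[i]=33>B[j]=9 take 9 → j++
[i=0,j=2] A[i]=33>B[j]=24 take 24 → j++
[i=0,j=3] B done, take A[i]=33 → i++
[i=1,j=3] B done, take A[i]=34 → i++
[i=2,j=3] B done, take A[i]=39 → i++

[4, 9, 24, 33, 34, 39]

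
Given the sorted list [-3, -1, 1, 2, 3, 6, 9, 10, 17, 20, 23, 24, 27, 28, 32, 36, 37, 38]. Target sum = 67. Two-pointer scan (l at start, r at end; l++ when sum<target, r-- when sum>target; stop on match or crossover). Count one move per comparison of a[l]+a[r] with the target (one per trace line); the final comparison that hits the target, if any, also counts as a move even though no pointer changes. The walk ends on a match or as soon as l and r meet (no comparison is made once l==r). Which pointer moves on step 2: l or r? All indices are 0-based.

l=0 r=17: -3+38=35 <67, l++
l=1 r=17: -1+38=37 <67, l++

l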